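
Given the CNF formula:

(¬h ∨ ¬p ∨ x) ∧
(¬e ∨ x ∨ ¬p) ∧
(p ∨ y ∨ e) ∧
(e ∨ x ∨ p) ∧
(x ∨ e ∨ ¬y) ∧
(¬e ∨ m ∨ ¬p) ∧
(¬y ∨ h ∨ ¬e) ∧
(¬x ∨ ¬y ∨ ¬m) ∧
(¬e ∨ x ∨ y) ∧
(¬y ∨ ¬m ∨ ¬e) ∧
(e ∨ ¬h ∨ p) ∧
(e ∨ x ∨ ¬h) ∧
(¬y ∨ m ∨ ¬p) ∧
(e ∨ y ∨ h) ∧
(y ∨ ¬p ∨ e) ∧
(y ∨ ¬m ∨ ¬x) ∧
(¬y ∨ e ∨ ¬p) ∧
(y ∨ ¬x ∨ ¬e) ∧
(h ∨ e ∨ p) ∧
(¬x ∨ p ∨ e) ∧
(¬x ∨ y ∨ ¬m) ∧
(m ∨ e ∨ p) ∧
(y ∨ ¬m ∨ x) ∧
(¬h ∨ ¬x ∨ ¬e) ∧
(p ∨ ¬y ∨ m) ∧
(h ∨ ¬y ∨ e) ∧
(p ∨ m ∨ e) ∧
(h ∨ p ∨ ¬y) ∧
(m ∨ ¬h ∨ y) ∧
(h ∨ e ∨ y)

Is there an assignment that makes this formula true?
No

No, the formula is not satisfiable.

No assignment of truth values to the variables can make all 30 clauses true simultaneously.

The formula is UNSAT (unsatisfiable).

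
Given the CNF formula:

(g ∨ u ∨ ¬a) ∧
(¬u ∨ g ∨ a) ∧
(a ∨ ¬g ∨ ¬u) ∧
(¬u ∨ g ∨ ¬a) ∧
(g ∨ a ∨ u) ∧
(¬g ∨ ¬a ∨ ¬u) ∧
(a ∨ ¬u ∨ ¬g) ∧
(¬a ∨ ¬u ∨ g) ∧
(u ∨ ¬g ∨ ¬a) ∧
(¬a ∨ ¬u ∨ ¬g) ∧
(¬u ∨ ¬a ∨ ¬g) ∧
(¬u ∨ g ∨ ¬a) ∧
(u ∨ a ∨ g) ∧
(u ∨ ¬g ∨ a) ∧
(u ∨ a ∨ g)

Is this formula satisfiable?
No

No, the formula is not satisfiable.

No assignment of truth values to the variables can make all 15 clauses true simultaneously.

The formula is UNSAT (unsatisfiable).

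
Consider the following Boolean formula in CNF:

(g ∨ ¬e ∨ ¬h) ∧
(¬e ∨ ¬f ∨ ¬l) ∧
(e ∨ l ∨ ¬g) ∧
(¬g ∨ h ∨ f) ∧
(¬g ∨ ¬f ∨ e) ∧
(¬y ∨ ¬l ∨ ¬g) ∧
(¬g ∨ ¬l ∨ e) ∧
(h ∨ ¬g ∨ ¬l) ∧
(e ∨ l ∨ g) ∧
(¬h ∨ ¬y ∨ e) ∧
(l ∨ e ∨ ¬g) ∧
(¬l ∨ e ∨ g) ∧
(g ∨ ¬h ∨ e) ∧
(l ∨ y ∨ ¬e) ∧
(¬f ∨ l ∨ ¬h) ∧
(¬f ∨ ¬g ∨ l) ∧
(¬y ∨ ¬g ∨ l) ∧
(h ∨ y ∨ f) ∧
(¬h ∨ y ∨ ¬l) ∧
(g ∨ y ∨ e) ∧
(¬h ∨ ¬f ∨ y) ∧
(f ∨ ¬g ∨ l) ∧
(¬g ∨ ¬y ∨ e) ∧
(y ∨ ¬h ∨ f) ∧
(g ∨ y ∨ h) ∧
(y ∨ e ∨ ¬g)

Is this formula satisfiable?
Yes

Yes, the formula is satisfiable.

One satisfying assignment is: f=False, y=True, g=False, h=False, e=True, l=False

Verification: With this assignment, all 26 clauses evaluate to true.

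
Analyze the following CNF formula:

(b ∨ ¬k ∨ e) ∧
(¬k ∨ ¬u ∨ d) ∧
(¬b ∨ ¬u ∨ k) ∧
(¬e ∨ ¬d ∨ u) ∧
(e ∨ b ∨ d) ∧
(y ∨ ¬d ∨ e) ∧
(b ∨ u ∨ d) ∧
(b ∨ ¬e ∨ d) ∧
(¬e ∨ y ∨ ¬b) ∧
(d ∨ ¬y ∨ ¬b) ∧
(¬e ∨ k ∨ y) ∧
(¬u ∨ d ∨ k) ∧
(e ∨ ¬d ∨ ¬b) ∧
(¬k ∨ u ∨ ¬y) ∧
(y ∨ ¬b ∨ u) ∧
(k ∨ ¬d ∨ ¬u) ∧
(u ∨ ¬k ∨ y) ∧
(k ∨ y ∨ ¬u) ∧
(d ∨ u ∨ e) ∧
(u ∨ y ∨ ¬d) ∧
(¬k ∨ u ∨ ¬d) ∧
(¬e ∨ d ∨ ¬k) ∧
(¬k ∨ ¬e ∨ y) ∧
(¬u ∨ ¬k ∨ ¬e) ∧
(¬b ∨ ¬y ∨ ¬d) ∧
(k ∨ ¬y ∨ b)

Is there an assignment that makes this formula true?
No

No, the formula is not satisfiable.

No assignment of truth values to the variables can make all 26 clauses true simultaneously.

The formula is UNSAT (unsatisfiable).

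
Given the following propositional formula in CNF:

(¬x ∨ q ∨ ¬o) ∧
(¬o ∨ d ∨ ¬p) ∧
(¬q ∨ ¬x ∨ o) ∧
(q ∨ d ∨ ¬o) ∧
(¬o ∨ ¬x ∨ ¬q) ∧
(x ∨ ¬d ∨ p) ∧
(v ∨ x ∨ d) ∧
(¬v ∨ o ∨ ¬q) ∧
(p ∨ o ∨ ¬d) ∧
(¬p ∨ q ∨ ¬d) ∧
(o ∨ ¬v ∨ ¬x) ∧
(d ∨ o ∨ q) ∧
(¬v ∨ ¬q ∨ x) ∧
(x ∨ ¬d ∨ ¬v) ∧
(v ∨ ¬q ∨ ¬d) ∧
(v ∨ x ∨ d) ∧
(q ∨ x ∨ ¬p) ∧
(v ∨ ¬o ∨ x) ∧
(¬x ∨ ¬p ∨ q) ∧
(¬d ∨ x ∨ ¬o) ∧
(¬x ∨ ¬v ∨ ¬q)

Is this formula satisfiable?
No

No, the formula is not satisfiable.

No assignment of truth values to the variables can make all 21 clauses true simultaneously.

The formula is UNSAT (unsatisfiable).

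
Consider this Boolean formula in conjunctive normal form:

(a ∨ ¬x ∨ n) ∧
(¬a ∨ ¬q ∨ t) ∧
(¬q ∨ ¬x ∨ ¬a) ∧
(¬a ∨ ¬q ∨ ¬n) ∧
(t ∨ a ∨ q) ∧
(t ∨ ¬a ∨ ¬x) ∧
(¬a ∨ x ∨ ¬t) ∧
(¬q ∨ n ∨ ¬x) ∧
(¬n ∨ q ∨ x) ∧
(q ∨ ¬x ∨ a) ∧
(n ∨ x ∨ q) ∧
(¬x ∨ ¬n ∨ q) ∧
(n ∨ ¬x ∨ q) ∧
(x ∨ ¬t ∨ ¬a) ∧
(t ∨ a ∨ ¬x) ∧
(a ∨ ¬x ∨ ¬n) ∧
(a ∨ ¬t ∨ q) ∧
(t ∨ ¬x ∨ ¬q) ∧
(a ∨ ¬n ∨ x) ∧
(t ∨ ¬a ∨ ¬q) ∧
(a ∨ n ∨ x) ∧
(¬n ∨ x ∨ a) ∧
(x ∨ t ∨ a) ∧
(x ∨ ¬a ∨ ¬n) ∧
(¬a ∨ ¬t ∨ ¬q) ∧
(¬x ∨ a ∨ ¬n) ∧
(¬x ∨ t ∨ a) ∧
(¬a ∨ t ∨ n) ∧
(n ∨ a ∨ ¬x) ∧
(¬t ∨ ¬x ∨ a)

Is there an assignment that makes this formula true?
No

No, the formula is not satisfiable.

No assignment of truth values to the variables can make all 30 clauses true simultaneously.

The formula is UNSAT (unsatisfiable).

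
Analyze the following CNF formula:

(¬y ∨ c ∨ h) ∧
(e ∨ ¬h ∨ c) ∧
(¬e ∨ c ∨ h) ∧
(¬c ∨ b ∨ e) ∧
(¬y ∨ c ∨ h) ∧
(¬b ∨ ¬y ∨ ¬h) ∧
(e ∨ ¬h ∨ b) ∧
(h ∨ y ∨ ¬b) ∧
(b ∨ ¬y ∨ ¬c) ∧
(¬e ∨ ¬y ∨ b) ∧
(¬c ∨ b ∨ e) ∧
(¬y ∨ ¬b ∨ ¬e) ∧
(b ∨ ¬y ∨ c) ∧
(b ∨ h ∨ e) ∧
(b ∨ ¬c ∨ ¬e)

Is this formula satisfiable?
Yes

Yes, the formula is satisfiable.

One satisfying assignment is: h=False, c=True, y=True, b=True, e=False

Verification: With this assignment, all 15 clauses evaluate to true.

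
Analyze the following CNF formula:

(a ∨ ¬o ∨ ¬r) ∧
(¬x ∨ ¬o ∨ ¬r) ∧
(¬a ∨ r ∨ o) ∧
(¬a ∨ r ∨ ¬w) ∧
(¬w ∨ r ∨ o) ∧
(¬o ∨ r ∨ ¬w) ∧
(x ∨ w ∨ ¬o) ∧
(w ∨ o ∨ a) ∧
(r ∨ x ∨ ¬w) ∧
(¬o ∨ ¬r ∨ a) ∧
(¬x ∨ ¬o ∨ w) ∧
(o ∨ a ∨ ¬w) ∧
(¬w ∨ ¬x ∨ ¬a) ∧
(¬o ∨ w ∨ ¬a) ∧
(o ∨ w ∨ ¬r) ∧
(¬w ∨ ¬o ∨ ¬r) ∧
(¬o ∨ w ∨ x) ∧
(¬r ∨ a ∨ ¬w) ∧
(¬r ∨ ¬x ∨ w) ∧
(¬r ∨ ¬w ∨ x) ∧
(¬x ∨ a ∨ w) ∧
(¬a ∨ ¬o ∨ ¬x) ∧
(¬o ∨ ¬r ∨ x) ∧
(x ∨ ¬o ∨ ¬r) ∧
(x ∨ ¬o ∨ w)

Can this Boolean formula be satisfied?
No

No, the formula is not satisfiable.

No assignment of truth values to the variables can make all 25 clauses true simultaneously.

The formula is UNSAT (unsatisfiable).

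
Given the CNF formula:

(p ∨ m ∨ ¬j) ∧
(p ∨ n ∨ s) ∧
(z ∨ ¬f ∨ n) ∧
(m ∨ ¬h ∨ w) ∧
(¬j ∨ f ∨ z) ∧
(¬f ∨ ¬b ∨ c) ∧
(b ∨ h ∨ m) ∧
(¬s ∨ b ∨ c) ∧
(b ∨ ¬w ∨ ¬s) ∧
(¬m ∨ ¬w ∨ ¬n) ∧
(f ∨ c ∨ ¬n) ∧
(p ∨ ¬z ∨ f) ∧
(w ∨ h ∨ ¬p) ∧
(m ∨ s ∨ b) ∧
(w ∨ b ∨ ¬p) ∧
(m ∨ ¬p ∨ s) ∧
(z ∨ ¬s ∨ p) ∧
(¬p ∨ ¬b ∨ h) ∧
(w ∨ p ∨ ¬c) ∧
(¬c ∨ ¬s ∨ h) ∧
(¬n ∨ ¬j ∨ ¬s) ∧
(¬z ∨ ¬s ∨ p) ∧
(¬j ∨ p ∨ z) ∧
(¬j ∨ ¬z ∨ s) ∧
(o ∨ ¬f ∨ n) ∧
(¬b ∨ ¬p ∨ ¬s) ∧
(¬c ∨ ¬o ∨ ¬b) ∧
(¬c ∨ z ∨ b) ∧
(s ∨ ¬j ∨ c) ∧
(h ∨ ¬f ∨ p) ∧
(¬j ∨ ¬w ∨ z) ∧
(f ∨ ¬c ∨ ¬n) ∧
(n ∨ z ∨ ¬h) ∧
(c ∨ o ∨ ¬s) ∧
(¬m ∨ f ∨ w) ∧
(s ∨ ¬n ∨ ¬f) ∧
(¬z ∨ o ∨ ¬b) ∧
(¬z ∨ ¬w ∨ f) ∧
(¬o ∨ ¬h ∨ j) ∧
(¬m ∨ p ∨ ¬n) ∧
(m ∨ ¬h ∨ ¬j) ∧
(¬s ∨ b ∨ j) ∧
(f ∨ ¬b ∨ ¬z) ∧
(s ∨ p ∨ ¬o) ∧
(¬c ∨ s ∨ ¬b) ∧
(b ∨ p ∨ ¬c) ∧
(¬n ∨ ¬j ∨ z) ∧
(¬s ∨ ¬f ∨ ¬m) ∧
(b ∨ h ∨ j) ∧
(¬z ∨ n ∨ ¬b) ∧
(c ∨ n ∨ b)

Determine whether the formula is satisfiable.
No

No, the formula is not satisfiable.

No assignment of truth values to the variables can make all 51 clauses true simultaneously.

The formula is UNSAT (unsatisfiable).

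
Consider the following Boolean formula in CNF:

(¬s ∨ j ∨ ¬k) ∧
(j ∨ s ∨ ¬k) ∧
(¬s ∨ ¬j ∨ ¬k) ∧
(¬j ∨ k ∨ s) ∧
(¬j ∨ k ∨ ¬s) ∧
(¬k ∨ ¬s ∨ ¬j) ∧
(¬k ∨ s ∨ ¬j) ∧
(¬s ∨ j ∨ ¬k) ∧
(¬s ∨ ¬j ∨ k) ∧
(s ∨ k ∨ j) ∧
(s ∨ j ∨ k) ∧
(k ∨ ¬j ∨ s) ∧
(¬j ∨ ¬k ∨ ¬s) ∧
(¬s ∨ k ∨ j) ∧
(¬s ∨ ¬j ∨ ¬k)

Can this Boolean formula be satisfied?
No

No, the formula is not satisfiable.

No assignment of truth values to the variables can make all 15 clauses true simultaneously.

The formula is UNSAT (unsatisfiable).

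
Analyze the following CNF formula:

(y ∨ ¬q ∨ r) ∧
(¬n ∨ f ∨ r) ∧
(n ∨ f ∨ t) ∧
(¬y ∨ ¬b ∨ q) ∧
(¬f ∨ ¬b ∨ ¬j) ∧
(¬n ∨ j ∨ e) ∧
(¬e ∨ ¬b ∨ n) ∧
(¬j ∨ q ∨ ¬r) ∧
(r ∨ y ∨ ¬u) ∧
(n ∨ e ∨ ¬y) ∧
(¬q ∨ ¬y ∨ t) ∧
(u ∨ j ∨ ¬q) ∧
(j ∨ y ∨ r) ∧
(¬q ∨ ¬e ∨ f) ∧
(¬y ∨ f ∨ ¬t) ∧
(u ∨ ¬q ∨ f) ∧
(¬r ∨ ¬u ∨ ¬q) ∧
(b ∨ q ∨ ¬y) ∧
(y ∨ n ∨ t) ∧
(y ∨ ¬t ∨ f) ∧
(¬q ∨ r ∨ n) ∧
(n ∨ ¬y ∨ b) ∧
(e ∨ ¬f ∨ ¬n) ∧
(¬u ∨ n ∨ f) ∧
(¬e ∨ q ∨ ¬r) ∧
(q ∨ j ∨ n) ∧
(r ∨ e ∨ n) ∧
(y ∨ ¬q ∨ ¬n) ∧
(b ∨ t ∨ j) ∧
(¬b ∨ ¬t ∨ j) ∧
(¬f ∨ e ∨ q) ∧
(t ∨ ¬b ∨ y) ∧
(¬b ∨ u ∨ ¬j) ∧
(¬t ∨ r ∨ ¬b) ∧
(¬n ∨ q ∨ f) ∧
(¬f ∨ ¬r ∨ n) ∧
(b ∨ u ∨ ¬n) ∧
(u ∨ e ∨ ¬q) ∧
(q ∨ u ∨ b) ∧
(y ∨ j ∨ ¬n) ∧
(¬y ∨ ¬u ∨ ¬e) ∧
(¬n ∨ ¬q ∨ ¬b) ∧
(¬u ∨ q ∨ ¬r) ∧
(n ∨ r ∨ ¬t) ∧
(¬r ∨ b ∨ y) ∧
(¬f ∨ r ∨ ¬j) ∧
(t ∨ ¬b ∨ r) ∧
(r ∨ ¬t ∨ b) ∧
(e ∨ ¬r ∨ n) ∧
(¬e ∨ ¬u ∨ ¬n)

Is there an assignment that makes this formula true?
No

No, the formula is not satisfiable.

No assignment of truth values to the variables can make all 50 clauses true simultaneously.

The formula is UNSAT (unsatisfiable).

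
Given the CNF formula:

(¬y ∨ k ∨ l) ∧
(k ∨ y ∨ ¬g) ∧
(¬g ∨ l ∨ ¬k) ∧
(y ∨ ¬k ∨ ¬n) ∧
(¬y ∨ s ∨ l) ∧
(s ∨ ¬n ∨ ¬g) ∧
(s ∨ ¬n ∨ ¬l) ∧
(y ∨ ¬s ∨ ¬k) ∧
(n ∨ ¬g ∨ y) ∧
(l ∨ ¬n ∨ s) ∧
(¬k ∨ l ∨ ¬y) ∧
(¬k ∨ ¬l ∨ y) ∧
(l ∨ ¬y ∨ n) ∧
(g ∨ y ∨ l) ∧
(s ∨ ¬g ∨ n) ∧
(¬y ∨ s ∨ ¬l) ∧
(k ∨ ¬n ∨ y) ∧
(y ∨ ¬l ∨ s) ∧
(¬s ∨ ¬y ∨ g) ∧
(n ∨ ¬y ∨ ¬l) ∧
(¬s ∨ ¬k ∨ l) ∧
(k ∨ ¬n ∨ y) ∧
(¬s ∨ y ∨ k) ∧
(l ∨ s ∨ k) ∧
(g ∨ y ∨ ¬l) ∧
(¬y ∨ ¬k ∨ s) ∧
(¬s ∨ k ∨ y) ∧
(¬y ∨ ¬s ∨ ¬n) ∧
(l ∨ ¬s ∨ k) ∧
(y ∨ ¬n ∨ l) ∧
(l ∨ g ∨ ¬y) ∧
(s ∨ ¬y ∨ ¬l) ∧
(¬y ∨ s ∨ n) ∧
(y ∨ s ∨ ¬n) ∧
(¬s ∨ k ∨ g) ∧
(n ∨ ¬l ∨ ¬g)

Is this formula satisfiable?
No

No, the formula is not satisfiable.

No assignment of truth values to the variables can make all 36 clauses true simultaneously.

The formula is UNSAT (unsatisfiable).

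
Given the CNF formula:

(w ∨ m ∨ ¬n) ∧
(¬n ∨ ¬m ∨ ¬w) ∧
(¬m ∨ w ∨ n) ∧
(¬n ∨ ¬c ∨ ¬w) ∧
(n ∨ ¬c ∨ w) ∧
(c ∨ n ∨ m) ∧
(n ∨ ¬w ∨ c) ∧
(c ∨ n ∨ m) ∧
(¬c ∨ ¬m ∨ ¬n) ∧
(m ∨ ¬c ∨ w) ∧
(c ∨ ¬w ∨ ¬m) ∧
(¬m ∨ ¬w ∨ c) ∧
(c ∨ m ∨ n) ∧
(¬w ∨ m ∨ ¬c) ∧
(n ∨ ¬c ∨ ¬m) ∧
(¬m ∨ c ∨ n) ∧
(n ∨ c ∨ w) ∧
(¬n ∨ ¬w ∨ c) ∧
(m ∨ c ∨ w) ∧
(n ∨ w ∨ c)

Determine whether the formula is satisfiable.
Yes

Yes, the formula is satisfiable.

One satisfying assignment is: c=False, m=True, n=True, w=False

Verification: With this assignment, all 20 clauses evaluate to true.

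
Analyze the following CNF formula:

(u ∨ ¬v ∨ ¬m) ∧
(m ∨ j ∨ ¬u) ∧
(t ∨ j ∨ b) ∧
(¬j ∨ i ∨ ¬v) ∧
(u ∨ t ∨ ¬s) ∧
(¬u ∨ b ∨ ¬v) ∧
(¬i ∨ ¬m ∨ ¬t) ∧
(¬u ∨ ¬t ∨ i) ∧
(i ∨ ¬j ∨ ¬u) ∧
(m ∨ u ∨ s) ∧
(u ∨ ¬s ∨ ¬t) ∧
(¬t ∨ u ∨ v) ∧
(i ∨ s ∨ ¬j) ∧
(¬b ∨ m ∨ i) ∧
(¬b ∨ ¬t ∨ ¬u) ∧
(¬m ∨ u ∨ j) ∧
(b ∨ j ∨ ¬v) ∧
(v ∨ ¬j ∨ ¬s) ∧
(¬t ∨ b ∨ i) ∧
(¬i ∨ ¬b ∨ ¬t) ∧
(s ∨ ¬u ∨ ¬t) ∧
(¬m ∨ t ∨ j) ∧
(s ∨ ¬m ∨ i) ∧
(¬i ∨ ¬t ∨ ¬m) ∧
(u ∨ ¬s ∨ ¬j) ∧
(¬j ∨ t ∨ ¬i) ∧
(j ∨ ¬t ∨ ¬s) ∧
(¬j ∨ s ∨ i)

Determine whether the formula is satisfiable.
No

No, the formula is not satisfiable.

No assignment of truth values to the variables can make all 28 clauses true simultaneously.

The formula is UNSAT (unsatisfiable).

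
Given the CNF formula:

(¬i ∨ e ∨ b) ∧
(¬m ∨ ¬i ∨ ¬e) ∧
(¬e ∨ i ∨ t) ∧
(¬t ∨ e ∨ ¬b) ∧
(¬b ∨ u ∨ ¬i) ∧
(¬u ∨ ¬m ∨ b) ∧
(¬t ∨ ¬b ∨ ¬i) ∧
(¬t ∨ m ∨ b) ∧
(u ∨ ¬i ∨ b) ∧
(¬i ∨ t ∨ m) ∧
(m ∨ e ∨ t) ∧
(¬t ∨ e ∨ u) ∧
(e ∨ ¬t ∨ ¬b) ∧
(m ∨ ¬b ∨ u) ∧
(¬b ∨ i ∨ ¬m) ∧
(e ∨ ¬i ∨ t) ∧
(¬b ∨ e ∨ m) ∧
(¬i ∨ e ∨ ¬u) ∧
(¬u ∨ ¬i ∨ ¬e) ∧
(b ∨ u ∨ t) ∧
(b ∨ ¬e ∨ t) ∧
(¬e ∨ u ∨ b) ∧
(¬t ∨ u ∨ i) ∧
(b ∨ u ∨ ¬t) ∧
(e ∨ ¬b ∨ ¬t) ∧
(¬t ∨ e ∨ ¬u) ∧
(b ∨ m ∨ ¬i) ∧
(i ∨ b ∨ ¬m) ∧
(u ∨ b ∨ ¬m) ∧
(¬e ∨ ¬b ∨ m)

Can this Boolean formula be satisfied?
No

No, the formula is not satisfiable.

No assignment of truth values to the variables can make all 30 clauses true simultaneously.

The formula is UNSAT (unsatisfiable).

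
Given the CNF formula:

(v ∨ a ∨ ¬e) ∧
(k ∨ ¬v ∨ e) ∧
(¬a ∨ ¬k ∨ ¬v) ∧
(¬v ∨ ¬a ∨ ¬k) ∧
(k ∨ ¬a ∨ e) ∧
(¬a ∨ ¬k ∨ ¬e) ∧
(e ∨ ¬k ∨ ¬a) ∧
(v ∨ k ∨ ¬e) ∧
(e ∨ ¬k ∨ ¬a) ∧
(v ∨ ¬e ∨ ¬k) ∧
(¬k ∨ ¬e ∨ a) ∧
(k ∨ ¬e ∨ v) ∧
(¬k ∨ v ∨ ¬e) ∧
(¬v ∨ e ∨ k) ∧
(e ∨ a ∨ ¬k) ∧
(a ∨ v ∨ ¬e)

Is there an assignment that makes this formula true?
Yes

Yes, the formula is satisfiable.

One satisfying assignment is: v=False, a=False, e=False, k=False

Verification: With this assignment, all 16 clauses evaluate to true.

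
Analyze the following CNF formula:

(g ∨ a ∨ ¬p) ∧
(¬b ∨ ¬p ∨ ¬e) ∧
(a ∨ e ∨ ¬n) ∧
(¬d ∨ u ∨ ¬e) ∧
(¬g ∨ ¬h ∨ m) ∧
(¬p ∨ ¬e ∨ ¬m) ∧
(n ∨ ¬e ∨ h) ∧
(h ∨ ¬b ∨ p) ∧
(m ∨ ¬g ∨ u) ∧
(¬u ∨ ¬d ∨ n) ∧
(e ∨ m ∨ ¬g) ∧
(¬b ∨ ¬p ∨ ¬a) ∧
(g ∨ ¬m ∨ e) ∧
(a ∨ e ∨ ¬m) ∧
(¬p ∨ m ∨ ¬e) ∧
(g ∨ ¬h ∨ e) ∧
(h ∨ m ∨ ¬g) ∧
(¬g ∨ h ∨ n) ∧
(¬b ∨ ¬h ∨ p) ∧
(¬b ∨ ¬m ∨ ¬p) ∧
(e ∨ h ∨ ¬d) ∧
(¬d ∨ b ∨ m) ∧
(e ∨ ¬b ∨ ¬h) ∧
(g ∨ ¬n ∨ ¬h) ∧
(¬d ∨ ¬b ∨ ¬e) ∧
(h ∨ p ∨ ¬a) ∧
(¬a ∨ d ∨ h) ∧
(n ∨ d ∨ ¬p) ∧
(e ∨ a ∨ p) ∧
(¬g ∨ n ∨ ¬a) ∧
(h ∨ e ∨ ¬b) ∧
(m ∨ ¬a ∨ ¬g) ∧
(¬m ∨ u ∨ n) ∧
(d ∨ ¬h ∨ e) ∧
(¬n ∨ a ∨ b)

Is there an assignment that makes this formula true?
Yes

Yes, the formula is satisfiable.

One satisfying assignment is: d=False, b=False, e=True, g=True, p=False, h=True, m=True, a=True, n=True, u=False

Verification: With this assignment, all 35 clauses evaluate to true.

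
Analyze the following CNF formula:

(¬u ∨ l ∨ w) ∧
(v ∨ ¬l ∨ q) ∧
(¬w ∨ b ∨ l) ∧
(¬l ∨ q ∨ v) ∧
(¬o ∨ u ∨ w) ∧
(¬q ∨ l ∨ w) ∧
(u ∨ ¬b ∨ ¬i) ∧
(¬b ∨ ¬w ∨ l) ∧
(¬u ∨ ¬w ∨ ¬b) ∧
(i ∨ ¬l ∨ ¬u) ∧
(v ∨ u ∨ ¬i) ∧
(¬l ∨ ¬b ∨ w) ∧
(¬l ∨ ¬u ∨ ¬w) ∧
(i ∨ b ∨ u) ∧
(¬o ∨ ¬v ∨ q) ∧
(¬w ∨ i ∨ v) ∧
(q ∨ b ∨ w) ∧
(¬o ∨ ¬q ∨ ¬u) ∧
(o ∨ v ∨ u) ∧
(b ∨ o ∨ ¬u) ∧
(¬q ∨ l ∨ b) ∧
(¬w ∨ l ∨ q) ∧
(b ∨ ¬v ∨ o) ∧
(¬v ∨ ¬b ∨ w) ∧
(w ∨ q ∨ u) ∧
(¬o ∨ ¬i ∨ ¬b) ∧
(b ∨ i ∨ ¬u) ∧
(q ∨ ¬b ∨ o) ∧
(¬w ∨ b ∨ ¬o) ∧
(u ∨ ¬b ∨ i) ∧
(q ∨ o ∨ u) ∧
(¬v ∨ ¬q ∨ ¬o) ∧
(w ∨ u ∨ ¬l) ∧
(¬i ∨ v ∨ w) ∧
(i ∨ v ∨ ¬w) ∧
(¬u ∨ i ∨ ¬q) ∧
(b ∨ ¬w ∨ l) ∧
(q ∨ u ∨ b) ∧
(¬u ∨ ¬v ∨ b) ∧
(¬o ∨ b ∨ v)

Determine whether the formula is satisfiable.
No

No, the formula is not satisfiable.

No assignment of truth values to the variables can make all 40 clauses true simultaneously.

The formula is UNSAT (unsatisfiable).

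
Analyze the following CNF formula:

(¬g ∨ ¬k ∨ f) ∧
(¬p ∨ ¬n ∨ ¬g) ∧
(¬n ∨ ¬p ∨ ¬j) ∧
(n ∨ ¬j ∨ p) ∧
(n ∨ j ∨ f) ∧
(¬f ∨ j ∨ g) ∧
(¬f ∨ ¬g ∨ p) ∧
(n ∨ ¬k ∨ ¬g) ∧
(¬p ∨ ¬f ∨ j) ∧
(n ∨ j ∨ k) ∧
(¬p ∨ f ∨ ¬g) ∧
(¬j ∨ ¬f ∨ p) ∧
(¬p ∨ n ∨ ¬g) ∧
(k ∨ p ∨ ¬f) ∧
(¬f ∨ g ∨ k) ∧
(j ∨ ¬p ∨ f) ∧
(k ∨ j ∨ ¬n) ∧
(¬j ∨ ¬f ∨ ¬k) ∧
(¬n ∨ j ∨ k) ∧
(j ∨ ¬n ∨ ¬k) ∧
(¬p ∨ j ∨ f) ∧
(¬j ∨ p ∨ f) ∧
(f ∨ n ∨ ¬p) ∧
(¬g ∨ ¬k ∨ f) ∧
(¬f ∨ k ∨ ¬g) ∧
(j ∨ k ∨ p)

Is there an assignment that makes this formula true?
No

No, the formula is not satisfiable.

No assignment of truth values to the variables can make all 26 clauses true simultaneously.

The formula is UNSAT (unsatisfiable).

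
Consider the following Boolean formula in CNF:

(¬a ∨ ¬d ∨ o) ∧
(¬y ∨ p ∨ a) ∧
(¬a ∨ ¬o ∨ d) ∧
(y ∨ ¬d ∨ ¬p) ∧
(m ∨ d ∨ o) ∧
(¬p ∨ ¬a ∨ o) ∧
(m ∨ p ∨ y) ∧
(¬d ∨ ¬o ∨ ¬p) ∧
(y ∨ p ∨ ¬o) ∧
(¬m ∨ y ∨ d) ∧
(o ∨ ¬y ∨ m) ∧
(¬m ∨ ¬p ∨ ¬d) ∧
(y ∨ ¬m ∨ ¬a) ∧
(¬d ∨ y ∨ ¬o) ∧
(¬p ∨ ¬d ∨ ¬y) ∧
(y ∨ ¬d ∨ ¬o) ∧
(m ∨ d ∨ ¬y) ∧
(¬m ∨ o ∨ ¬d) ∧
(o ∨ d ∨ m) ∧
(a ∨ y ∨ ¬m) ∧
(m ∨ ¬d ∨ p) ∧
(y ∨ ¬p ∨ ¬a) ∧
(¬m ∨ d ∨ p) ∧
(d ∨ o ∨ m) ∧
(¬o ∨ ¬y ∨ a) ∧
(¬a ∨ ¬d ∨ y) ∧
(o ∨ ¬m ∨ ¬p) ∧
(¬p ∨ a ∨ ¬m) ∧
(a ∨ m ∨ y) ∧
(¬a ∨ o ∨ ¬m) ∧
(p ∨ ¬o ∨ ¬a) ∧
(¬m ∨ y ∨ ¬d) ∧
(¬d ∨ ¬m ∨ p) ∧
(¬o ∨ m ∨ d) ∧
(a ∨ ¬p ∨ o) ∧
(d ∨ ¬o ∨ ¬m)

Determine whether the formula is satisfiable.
No

No, the formula is not satisfiable.

No assignment of truth values to the variables can make all 36 clauses true simultaneously.

The formula is UNSAT (unsatisfiable).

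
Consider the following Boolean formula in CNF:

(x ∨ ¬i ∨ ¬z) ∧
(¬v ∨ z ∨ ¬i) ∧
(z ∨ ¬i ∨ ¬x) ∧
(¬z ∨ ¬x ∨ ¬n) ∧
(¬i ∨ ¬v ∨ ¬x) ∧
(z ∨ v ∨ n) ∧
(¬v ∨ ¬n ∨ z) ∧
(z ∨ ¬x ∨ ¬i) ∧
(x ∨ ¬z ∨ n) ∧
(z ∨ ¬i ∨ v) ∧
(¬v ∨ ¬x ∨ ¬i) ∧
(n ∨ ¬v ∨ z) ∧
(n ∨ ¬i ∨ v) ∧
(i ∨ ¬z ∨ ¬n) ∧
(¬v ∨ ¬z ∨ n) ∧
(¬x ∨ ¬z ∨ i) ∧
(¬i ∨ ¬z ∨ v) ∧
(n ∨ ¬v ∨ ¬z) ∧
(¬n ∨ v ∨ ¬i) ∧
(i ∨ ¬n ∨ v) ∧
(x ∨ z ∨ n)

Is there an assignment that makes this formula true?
No

No, the formula is not satisfiable.

No assignment of truth values to the variables can make all 21 clauses true simultaneously.

The formula is UNSAT (unsatisfiable).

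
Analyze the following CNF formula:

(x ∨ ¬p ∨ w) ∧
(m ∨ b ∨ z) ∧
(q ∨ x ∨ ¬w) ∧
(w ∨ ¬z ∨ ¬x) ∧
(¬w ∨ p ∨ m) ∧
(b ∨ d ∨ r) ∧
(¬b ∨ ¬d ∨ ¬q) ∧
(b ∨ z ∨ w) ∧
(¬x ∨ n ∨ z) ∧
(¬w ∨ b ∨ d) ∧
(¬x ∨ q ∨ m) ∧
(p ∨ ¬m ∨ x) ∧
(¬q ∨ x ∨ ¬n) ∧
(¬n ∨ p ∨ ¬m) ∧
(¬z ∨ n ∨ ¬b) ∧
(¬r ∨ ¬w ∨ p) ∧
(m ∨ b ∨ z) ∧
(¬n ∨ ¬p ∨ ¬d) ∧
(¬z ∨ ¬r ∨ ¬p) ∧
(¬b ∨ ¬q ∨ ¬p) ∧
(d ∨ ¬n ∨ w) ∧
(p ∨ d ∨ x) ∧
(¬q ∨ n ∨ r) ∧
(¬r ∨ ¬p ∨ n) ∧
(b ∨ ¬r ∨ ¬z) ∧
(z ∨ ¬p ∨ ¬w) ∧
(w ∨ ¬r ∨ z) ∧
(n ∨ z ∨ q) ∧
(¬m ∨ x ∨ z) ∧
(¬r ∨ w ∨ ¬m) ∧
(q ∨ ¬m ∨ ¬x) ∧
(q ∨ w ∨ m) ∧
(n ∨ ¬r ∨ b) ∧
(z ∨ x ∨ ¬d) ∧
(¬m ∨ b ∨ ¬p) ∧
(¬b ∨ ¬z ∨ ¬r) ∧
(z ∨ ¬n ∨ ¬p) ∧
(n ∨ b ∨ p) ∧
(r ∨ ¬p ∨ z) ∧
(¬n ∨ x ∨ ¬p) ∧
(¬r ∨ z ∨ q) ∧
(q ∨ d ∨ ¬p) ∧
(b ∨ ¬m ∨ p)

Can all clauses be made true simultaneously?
No

No, the formula is not satisfiable.

No assignment of truth values to the variables can make all 43 clauses true simultaneously.

The formula is UNSAT (unsatisfiable).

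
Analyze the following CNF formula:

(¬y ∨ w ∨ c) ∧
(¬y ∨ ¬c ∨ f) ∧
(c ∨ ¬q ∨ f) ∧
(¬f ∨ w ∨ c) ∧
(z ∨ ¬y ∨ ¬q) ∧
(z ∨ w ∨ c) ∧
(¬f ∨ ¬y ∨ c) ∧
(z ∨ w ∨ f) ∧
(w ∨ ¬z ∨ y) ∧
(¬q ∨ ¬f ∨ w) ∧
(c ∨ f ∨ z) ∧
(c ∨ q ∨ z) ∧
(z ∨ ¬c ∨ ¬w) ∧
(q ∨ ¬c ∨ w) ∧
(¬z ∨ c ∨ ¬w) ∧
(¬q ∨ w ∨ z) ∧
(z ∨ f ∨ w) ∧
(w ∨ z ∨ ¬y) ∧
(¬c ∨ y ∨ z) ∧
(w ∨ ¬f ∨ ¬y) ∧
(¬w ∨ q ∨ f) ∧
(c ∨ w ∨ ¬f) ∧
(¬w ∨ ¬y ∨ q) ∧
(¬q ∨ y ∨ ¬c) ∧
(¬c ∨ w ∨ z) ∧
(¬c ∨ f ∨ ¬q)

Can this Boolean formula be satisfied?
Yes

Yes, the formula is satisfiable.

One satisfying assignment is: q=False, f=True, c=True, z=True, y=False, w=True

Verification: With this assignment, all 26 clauses evaluate to true.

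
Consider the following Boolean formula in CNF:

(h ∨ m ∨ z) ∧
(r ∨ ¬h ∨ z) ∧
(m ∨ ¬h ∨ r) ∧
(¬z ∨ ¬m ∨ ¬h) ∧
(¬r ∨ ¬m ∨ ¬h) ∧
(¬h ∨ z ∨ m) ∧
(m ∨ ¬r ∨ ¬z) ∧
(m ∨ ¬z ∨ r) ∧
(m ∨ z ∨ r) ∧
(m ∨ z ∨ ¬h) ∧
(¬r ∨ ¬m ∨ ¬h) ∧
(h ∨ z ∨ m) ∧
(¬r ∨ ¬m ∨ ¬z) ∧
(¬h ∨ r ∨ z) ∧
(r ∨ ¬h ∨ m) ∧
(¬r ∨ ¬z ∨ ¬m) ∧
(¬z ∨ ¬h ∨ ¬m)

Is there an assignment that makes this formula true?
Yes

Yes, the formula is satisfiable.

One satisfying assignment is: r=False, z=False, h=False, m=True

Verification: With this assignment, all 17 clauses evaluate to true.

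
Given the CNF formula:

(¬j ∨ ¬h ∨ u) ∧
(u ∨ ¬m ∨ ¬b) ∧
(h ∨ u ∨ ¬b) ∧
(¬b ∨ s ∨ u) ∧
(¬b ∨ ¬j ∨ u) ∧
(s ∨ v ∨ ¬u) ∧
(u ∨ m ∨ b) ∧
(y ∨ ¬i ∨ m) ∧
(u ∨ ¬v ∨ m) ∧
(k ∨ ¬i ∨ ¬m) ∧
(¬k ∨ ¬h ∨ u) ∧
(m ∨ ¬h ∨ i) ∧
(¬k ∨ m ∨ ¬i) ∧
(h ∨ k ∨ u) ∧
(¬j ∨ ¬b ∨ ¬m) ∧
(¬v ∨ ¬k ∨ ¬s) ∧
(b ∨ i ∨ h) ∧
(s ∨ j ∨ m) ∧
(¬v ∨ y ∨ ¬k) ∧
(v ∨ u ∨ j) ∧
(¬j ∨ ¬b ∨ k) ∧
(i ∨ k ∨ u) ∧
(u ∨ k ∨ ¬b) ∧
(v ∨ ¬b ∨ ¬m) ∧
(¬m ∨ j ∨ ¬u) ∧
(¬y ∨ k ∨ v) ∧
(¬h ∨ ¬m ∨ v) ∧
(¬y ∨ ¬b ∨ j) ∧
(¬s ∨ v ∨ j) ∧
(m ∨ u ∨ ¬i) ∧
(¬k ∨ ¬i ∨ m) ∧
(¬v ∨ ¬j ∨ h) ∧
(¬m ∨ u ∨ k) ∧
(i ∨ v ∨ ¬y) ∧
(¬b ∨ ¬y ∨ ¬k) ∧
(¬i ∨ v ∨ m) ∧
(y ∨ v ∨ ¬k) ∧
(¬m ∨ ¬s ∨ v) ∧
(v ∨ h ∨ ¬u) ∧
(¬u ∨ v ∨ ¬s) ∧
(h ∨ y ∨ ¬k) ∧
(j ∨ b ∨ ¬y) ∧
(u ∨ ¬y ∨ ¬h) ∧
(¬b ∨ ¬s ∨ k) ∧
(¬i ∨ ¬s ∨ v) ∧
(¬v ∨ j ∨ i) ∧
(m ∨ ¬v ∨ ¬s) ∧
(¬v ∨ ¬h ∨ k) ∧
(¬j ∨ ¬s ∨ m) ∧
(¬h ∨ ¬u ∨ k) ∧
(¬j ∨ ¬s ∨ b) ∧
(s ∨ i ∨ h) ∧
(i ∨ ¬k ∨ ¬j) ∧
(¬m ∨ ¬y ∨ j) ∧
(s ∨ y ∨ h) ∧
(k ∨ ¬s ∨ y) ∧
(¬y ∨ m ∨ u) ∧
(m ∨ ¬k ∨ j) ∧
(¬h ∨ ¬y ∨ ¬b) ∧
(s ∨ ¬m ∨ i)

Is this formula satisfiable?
Yes

Yes, the formula is satisfiable.

One satisfying assignment is: j=True, b=False, u=False, v=False, k=True, i=True, s=False, h=False, y=True, m=True

Verification: With this assignment, all 60 clauses evaluate to true.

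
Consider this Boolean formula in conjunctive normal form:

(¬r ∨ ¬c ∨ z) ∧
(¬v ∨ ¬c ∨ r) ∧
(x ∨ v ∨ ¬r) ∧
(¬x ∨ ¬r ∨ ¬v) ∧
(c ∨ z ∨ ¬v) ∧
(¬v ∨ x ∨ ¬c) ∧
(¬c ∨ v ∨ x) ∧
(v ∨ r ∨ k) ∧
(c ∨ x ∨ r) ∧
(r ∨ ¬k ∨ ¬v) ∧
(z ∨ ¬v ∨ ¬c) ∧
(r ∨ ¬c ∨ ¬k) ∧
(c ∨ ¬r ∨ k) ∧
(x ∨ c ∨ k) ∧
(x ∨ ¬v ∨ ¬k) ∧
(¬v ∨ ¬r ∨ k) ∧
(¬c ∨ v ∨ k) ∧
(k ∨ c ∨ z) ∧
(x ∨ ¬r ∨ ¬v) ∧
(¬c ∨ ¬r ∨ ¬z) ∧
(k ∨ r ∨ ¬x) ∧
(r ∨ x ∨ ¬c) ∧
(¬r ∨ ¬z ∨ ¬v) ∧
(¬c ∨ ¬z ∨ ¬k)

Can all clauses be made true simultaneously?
Yes

Yes, the formula is satisfiable.

One satisfying assignment is: z=False, c=False, r=False, x=True, k=True, v=False

Verification: With this assignment, all 24 clauses evaluate to true.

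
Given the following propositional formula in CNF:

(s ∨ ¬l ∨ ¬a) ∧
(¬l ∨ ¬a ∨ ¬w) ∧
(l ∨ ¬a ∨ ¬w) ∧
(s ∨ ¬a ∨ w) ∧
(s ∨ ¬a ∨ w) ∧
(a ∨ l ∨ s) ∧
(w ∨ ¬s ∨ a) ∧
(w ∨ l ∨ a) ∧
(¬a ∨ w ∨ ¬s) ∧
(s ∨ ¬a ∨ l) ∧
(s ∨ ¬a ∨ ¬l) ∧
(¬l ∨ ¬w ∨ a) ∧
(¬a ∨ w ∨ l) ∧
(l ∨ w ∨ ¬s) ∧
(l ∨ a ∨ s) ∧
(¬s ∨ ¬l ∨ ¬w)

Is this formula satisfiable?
Yes

Yes, the formula is satisfiable.

One satisfying assignment is: l=True, s=False, w=False, a=False

Verification: With this assignment, all 16 clauses evaluate to true.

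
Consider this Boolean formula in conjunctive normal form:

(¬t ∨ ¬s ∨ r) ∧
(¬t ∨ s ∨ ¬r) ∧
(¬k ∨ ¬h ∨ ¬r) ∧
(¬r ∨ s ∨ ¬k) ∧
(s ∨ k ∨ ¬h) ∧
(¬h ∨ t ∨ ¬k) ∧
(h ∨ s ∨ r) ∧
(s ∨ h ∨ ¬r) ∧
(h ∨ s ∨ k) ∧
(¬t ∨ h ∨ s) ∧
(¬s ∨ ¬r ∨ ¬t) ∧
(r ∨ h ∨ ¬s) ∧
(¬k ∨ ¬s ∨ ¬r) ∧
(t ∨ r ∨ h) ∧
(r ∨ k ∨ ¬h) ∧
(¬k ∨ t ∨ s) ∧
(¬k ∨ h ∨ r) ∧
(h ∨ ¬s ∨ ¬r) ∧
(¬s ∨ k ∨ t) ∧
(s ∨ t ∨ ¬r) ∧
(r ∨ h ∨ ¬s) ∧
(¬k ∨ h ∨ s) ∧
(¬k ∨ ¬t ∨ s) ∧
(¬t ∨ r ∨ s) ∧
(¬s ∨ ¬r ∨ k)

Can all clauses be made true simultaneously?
No

No, the formula is not satisfiable.

No assignment of truth values to the variables can make all 25 clauses true simultaneously.

The formula is UNSAT (unsatisfiable).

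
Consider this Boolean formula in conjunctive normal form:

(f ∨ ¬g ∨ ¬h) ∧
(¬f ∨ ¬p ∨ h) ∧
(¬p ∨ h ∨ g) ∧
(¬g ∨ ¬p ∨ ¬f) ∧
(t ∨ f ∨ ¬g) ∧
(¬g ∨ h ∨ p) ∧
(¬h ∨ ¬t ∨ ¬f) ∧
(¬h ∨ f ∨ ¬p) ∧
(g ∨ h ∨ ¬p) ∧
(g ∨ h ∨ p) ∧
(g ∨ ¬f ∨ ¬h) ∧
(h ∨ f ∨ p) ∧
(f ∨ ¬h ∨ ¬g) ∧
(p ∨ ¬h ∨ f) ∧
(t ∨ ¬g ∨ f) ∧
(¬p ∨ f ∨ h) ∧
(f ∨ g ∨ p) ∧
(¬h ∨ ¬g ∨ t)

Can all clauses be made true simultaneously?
No

No, the formula is not satisfiable.

No assignment of truth values to the variables can make all 18 clauses true simultaneously.

The formula is UNSAT (unsatisfiable).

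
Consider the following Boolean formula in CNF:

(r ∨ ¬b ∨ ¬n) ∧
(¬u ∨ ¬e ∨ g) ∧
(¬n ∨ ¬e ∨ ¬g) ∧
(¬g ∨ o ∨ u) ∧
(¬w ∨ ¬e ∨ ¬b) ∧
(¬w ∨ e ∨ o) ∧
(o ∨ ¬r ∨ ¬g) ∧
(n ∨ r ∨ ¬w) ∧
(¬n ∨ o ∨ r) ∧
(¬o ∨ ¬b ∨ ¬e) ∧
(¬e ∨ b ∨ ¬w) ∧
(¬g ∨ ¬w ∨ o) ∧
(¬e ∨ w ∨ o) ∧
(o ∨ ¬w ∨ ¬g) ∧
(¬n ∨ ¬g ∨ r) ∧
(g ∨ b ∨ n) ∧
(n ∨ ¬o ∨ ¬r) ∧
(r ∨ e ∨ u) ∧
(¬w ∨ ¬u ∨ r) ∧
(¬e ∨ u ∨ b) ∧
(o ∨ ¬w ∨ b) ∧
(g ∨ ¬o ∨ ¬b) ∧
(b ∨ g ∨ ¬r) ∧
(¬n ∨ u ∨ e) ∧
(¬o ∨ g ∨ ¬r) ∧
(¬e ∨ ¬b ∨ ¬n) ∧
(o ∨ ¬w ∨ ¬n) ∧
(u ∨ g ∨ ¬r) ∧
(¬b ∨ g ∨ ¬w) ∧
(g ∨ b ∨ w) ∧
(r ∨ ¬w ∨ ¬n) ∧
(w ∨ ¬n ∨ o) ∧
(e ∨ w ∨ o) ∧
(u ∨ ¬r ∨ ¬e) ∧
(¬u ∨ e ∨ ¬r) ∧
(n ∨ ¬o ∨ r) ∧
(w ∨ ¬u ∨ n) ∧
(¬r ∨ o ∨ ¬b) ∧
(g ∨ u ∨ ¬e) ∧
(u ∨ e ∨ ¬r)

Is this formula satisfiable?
No

No, the formula is not satisfiable.

No assignment of truth values to the variables can make all 40 clauses true simultaneously.

The formula is UNSAT (unsatisfiable).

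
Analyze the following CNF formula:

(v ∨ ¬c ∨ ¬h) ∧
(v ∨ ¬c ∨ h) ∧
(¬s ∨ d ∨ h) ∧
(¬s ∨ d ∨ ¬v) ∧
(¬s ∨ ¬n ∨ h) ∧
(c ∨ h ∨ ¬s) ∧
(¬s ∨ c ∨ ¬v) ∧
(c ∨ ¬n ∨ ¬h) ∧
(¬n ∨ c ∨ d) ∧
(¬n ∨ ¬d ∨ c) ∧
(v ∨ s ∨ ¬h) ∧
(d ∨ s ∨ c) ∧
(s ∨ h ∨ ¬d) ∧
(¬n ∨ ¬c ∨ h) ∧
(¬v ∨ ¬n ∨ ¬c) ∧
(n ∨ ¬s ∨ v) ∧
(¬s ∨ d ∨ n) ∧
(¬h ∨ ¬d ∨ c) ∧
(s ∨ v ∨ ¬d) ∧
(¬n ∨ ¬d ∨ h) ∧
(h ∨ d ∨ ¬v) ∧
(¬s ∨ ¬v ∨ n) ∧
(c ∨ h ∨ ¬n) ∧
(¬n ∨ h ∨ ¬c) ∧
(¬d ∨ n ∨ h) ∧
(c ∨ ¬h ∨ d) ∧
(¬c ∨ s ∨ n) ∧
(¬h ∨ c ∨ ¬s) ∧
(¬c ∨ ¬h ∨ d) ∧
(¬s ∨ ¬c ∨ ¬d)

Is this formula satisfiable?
No

No, the formula is not satisfiable.

No assignment of truth values to the variables can make all 30 clauses true simultaneously.

The formula is UNSAT (unsatisfiable).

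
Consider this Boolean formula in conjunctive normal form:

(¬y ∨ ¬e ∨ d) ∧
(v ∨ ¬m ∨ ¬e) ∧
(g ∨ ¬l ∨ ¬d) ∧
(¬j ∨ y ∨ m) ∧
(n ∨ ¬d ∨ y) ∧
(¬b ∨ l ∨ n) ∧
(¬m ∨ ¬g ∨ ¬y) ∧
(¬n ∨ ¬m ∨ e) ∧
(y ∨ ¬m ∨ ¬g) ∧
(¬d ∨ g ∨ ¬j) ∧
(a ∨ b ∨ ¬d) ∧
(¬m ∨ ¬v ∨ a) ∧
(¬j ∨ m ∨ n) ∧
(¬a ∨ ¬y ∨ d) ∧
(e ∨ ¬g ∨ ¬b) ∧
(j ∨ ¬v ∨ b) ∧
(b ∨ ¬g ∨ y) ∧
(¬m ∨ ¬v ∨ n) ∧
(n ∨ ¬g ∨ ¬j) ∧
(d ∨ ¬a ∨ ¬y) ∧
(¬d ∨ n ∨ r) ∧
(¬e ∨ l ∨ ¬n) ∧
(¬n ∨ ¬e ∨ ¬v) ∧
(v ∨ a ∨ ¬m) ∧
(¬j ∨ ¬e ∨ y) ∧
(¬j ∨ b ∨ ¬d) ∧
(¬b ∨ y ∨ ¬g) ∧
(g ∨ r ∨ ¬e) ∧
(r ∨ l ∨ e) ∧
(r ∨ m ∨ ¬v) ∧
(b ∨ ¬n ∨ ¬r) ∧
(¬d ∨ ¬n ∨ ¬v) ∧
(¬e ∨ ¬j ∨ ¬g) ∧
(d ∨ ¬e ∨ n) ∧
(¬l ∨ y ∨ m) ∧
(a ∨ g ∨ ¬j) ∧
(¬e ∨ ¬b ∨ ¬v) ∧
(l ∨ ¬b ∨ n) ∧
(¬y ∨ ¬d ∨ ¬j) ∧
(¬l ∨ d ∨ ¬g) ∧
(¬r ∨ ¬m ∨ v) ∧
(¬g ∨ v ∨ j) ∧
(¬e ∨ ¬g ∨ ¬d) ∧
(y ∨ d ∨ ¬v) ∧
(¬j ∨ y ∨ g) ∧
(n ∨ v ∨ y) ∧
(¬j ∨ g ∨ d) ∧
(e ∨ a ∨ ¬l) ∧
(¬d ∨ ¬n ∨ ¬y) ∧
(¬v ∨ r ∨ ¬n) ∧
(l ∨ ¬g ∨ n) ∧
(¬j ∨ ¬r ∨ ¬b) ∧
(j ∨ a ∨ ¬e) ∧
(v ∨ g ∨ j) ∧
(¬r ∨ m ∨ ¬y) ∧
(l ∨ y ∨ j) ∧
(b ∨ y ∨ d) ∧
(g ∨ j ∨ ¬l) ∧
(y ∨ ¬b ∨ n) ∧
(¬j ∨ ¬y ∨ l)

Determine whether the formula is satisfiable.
No

No, the formula is not satisfiable.

No assignment of truth values to the variables can make all 60 clauses true simultaneously.

The formula is UNSAT (unsatisfiable).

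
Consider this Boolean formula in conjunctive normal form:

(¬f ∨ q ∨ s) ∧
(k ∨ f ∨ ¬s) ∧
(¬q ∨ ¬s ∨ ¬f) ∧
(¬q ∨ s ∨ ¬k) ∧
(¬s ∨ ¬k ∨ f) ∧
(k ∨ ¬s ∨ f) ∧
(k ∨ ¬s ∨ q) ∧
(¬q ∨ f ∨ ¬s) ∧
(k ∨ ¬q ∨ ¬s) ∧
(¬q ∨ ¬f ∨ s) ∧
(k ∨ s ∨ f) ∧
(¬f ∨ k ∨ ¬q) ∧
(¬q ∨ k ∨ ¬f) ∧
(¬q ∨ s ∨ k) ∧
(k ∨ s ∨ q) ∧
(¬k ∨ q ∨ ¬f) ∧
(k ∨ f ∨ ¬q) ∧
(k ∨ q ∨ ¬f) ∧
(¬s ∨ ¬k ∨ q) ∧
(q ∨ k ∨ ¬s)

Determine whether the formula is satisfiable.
Yes

Yes, the formula is satisfiable.

One satisfying assignment is: s=False, k=True, f=False, q=False

Verification: With this assignment, all 20 clauses evaluate to true.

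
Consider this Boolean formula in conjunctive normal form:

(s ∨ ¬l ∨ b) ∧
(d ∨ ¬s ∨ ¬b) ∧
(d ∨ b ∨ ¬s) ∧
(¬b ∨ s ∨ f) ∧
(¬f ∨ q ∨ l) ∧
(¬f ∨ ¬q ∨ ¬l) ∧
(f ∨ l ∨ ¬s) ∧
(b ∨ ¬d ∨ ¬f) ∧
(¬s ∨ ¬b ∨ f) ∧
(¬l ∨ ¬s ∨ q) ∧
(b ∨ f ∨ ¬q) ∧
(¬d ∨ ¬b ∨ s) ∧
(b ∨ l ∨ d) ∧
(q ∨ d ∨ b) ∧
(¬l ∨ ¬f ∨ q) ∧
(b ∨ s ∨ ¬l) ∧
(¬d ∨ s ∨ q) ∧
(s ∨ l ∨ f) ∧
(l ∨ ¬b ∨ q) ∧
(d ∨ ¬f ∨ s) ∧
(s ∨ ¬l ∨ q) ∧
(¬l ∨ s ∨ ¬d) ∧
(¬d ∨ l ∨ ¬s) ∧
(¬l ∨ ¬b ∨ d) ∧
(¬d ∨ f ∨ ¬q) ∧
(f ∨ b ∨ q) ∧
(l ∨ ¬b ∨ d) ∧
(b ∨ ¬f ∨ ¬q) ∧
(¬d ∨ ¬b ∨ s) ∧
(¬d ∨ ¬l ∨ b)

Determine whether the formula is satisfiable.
No

No, the formula is not satisfiable.

No assignment of truth values to the variables can make all 30 clauses true simultaneously.

The formula is UNSAT (unsatisfiable).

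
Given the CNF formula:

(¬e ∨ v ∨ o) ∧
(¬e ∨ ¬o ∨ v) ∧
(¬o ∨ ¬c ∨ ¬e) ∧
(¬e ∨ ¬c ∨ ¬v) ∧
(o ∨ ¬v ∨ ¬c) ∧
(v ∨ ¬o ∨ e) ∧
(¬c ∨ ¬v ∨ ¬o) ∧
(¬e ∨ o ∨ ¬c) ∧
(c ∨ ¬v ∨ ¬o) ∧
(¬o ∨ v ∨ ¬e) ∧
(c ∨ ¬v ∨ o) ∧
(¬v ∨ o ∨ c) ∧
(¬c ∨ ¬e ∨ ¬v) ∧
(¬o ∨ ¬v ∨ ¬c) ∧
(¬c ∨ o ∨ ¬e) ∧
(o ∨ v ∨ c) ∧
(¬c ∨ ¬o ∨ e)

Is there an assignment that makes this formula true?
Yes

Yes, the formula is satisfiable.

One satisfying assignment is: e=False, c=True, o=False, v=False

Verification: With this assignment, all 17 clauses evaluate to true.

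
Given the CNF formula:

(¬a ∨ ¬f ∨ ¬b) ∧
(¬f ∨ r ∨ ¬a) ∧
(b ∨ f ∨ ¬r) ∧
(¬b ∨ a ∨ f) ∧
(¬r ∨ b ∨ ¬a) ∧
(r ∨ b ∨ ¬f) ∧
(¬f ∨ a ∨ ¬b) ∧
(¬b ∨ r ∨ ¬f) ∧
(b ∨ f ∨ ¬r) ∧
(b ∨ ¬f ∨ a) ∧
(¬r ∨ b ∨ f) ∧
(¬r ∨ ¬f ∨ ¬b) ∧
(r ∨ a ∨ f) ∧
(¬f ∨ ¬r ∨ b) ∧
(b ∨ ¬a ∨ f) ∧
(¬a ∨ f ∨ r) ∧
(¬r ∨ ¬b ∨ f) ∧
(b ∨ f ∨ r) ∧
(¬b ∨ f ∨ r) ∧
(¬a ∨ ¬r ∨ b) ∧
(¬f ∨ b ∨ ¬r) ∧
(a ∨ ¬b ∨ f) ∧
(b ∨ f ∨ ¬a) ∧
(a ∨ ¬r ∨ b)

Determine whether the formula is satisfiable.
No

No, the formula is not satisfiable.

No assignment of truth values to the variables can make all 24 clauses true simultaneously.

The formula is UNSAT (unsatisfiable).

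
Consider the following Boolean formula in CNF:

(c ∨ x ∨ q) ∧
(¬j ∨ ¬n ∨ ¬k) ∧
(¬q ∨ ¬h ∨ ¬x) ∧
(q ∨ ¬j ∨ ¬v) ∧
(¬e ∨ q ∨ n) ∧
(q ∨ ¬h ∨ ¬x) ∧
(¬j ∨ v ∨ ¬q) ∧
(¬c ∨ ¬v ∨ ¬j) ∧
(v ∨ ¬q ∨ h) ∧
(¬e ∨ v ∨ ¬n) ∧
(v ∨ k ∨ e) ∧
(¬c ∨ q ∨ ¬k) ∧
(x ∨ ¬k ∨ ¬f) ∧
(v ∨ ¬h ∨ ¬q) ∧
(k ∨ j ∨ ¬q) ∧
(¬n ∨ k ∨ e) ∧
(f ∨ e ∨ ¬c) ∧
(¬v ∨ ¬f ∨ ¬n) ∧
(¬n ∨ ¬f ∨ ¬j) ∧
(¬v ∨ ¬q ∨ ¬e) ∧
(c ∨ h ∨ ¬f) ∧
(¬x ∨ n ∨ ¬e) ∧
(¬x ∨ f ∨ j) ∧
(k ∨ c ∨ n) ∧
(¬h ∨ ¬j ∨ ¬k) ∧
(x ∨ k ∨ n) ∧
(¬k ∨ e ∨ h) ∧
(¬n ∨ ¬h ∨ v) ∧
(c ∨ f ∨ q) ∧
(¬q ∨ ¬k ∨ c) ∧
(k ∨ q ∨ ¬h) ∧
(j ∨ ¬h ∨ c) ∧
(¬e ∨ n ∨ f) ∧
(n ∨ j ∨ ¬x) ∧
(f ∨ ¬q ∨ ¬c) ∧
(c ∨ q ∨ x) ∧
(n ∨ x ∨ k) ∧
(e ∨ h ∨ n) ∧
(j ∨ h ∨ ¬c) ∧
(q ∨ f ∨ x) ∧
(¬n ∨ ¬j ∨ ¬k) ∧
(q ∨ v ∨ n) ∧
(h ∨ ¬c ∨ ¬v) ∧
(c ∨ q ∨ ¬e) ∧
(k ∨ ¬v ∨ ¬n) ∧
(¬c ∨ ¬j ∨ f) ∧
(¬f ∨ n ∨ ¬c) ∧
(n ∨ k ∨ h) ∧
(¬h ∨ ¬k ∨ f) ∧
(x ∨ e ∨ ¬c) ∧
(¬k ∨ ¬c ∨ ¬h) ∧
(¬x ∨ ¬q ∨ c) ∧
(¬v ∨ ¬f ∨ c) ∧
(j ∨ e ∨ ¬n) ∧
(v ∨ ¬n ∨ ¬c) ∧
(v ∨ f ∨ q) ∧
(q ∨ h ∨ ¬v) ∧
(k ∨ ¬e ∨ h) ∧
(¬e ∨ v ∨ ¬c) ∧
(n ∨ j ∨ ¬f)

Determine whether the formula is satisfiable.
No

No, the formula is not satisfiable.

No assignment of truth values to the variables can make all 60 clauses true simultaneously.

The formula is UNSAT (unsatisfiable).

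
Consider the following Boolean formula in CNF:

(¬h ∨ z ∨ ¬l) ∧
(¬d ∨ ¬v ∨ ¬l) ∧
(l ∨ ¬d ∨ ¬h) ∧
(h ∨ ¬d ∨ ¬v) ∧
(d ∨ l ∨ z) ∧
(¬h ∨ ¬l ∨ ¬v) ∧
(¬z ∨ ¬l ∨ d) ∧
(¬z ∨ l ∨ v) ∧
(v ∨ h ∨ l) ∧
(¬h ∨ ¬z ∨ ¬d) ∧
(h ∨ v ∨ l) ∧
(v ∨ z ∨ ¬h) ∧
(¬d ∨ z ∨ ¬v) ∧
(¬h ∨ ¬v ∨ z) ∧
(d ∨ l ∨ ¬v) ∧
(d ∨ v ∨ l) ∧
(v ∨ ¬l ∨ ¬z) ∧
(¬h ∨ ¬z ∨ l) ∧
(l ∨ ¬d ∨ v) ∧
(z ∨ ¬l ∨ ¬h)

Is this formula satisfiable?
Yes

Yes, the formula is satisfiable.

One satisfying assignment is: z=False, d=False, v=False, l=True, h=False

Verification: With this assignment, all 20 clauses evaluate to true.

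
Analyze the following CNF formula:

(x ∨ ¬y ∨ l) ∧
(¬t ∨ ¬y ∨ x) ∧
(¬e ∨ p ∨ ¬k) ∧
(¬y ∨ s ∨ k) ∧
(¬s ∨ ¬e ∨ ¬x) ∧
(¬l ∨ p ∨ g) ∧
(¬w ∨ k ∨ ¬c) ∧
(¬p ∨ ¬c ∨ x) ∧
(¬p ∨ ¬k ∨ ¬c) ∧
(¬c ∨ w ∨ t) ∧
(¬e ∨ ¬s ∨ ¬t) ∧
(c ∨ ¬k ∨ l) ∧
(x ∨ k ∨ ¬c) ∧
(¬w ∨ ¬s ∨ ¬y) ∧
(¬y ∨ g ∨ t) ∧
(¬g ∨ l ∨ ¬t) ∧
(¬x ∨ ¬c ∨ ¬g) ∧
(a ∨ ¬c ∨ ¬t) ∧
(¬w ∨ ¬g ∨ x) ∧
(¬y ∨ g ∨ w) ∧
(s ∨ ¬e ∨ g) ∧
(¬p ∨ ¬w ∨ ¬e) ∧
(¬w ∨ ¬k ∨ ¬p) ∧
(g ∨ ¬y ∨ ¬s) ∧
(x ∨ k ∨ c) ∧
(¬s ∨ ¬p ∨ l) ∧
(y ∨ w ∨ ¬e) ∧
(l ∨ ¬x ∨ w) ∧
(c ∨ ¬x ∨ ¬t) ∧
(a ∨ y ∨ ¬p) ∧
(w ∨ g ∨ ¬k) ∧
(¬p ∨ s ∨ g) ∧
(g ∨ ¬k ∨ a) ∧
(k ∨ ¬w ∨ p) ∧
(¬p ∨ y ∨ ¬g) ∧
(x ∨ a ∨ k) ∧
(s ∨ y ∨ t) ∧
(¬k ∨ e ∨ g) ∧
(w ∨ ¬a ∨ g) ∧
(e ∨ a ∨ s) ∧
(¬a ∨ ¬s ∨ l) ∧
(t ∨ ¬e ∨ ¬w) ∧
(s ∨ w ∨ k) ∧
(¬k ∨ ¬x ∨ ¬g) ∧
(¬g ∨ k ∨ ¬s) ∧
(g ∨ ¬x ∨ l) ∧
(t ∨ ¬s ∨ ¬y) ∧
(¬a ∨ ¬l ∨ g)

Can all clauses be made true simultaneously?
Yes

Yes, the formula is satisfiable.

One satisfying assignment is: t=False, l=True, k=True, a=False, g=True, x=False, w=False, s=True, p=False, y=False, e=False, c=False

Verification: With this assignment, all 48 clauses evaluate to true.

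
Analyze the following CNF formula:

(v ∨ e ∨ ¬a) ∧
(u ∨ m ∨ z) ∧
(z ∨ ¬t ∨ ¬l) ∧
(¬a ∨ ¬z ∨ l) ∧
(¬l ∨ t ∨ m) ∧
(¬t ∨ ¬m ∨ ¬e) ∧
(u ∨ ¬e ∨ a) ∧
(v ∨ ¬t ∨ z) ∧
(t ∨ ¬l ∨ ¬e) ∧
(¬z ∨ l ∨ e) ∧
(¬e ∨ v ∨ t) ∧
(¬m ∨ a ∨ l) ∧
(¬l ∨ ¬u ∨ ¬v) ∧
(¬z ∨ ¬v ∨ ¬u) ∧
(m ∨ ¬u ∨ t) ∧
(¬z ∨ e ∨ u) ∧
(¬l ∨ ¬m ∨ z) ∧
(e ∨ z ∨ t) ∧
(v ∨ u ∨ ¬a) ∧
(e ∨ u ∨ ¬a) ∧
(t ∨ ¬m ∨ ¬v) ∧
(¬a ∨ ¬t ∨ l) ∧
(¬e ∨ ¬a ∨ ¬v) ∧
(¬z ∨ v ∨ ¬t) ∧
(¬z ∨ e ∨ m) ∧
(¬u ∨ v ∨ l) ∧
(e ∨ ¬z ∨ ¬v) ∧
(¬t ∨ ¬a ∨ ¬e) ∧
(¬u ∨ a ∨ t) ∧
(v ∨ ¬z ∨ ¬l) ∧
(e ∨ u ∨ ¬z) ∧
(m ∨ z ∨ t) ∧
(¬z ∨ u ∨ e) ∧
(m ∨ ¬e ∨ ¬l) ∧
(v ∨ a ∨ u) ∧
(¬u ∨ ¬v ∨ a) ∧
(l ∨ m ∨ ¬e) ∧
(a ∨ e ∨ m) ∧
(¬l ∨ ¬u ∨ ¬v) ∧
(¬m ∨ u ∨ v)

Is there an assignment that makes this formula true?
No

No, the formula is not satisfiable.

No assignment of truth values to the variables can make all 40 clauses true simultaneously.

The formula is UNSAT (unsatisfiable).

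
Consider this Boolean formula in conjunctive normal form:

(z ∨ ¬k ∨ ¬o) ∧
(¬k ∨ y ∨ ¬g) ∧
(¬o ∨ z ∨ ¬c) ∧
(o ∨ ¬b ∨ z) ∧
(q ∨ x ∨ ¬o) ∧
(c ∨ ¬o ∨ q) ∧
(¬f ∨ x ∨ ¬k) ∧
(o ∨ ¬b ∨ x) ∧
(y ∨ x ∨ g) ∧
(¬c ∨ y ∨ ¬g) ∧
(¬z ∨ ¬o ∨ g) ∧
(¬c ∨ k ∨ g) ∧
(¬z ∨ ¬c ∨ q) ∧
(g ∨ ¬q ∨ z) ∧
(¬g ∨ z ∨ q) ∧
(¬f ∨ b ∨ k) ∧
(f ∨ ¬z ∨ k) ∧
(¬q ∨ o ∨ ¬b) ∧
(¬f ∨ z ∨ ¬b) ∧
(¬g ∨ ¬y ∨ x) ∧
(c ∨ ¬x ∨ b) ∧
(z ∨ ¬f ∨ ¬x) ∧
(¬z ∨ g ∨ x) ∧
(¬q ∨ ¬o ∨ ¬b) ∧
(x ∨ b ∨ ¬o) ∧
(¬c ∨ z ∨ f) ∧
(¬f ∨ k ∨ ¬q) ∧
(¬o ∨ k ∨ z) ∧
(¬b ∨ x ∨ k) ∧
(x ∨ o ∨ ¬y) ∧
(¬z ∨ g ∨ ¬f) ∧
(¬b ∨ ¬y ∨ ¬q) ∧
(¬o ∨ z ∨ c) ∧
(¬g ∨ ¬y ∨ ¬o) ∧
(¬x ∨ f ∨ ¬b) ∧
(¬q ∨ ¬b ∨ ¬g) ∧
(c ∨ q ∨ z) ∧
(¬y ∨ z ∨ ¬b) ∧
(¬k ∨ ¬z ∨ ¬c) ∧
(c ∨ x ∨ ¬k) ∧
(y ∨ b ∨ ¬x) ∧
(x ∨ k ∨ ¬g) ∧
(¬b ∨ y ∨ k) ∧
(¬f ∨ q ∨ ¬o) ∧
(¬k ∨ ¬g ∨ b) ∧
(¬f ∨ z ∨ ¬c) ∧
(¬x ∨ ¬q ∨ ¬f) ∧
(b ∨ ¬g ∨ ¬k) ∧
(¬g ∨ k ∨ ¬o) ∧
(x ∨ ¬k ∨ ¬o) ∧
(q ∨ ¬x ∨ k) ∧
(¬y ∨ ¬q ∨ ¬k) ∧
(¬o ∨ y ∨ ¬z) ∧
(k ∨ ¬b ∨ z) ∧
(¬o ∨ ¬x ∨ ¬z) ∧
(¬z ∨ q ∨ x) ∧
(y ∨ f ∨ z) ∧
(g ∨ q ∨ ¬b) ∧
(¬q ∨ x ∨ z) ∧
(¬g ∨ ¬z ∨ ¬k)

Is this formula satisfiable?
No

No, the formula is not satisfiable.

No assignment of truth values to the variables can make all 60 clauses true simultaneously.

The formula is UNSAT (unsatisfiable).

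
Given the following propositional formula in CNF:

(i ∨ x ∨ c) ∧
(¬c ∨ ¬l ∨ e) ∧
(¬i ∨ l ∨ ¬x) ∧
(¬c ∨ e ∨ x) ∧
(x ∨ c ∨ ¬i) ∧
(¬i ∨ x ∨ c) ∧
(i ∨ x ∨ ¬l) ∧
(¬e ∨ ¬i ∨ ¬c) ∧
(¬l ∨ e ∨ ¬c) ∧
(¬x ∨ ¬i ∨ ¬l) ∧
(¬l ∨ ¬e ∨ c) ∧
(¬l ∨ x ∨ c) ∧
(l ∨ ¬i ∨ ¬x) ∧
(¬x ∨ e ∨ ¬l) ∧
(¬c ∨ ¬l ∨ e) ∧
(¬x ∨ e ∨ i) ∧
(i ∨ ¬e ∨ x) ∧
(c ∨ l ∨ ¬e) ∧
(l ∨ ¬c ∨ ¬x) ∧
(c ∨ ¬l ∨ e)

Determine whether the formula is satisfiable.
Yes

Yes, the formula is satisfiable.

One satisfying assignment is: c=True, e=True, l=True, i=False, x=True

Verification: With this assignment, all 20 clauses evaluate to true.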